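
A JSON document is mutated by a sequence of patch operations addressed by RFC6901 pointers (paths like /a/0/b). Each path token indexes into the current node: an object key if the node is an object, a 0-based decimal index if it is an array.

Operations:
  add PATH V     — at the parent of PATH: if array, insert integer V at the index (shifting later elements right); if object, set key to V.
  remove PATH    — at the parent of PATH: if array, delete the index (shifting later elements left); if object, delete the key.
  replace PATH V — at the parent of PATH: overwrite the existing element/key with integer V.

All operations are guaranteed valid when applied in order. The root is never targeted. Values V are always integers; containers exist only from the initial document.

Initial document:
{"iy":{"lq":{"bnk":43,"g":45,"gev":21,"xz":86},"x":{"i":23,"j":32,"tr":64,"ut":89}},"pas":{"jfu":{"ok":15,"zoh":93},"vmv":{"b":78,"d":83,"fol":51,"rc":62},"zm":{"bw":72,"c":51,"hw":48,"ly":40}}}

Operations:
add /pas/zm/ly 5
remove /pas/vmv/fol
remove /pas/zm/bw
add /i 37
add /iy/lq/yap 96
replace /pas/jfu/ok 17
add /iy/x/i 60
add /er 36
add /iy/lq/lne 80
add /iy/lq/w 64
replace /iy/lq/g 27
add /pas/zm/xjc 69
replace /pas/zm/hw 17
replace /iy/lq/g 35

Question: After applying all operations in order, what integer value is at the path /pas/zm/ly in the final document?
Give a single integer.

Answer: 5

Derivation:
After op 1 (add /pas/zm/ly 5): {"iy":{"lq":{"bnk":43,"g":45,"gev":21,"xz":86},"x":{"i":23,"j":32,"tr":64,"ut":89}},"pas":{"jfu":{"ok":15,"zoh":93},"vmv":{"b":78,"d":83,"fol":51,"rc":62},"zm":{"bw":72,"c":51,"hw":48,"ly":5}}}
After op 2 (remove /pas/vmv/fol): {"iy":{"lq":{"bnk":43,"g":45,"gev":21,"xz":86},"x":{"i":23,"j":32,"tr":64,"ut":89}},"pas":{"jfu":{"ok":15,"zoh":93},"vmv":{"b":78,"d":83,"rc":62},"zm":{"bw":72,"c":51,"hw":48,"ly":5}}}
After op 3 (remove /pas/zm/bw): {"iy":{"lq":{"bnk":43,"g":45,"gev":21,"xz":86},"x":{"i":23,"j":32,"tr":64,"ut":89}},"pas":{"jfu":{"ok":15,"zoh":93},"vmv":{"b":78,"d":83,"rc":62},"zm":{"c":51,"hw":48,"ly":5}}}
After op 4 (add /i 37): {"i":37,"iy":{"lq":{"bnk":43,"g":45,"gev":21,"xz":86},"x":{"i":23,"j":32,"tr":64,"ut":89}},"pas":{"jfu":{"ok":15,"zoh":93},"vmv":{"b":78,"d":83,"rc":62},"zm":{"c":51,"hw":48,"ly":5}}}
After op 5 (add /iy/lq/yap 96): {"i":37,"iy":{"lq":{"bnk":43,"g":45,"gev":21,"xz":86,"yap":96},"x":{"i":23,"j":32,"tr":64,"ut":89}},"pas":{"jfu":{"ok":15,"zoh":93},"vmv":{"b":78,"d":83,"rc":62},"zm":{"c":51,"hw":48,"ly":5}}}
After op 6 (replace /pas/jfu/ok 17): {"i":37,"iy":{"lq":{"bnk":43,"g":45,"gev":21,"xz":86,"yap":96},"x":{"i":23,"j":32,"tr":64,"ut":89}},"pas":{"jfu":{"ok":17,"zoh":93},"vmv":{"b":78,"d":83,"rc":62},"zm":{"c":51,"hw":48,"ly":5}}}
After op 7 (add /iy/x/i 60): {"i":37,"iy":{"lq":{"bnk":43,"g":45,"gev":21,"xz":86,"yap":96},"x":{"i":60,"j":32,"tr":64,"ut":89}},"pas":{"jfu":{"ok":17,"zoh":93},"vmv":{"b":78,"d":83,"rc":62},"zm":{"c":51,"hw":48,"ly":5}}}
After op 8 (add /er 36): {"er":36,"i":37,"iy":{"lq":{"bnk":43,"g":45,"gev":21,"xz":86,"yap":96},"x":{"i":60,"j":32,"tr":64,"ut":89}},"pas":{"jfu":{"ok":17,"zoh":93},"vmv":{"b":78,"d":83,"rc":62},"zm":{"c":51,"hw":48,"ly":5}}}
After op 9 (add /iy/lq/lne 80): {"er":36,"i":37,"iy":{"lq":{"bnk":43,"g":45,"gev":21,"lne":80,"xz":86,"yap":96},"x":{"i":60,"j":32,"tr":64,"ut":89}},"pas":{"jfu":{"ok":17,"zoh":93},"vmv":{"b":78,"d":83,"rc":62},"zm":{"c":51,"hw":48,"ly":5}}}
After op 10 (add /iy/lq/w 64): {"er":36,"i":37,"iy":{"lq":{"bnk":43,"g":45,"gev":21,"lne":80,"w":64,"xz":86,"yap":96},"x":{"i":60,"j":32,"tr":64,"ut":89}},"pas":{"jfu":{"ok":17,"zoh":93},"vmv":{"b":78,"d":83,"rc":62},"zm":{"c":51,"hw":48,"ly":5}}}
After op 11 (replace /iy/lq/g 27): {"er":36,"i":37,"iy":{"lq":{"bnk":43,"g":27,"gev":21,"lne":80,"w":64,"xz":86,"yap":96},"x":{"i":60,"j":32,"tr":64,"ut":89}},"pas":{"jfu":{"ok":17,"zoh":93},"vmv":{"b":78,"d":83,"rc":62},"zm":{"c":51,"hw":48,"ly":5}}}
After op 12 (add /pas/zm/xjc 69): {"er":36,"i":37,"iy":{"lq":{"bnk":43,"g":27,"gev":21,"lne":80,"w":64,"xz":86,"yap":96},"x":{"i":60,"j":32,"tr":64,"ut":89}},"pas":{"jfu":{"ok":17,"zoh":93},"vmv":{"b":78,"d":83,"rc":62},"zm":{"c":51,"hw":48,"ly":5,"xjc":69}}}
After op 13 (replace /pas/zm/hw 17): {"er":36,"i":37,"iy":{"lq":{"bnk":43,"g":27,"gev":21,"lne":80,"w":64,"xz":86,"yap":96},"x":{"i":60,"j":32,"tr":64,"ut":89}},"pas":{"jfu":{"ok":17,"zoh":93},"vmv":{"b":78,"d":83,"rc":62},"zm":{"c":51,"hw":17,"ly":5,"xjc":69}}}
After op 14 (replace /iy/lq/g 35): {"er":36,"i":37,"iy":{"lq":{"bnk":43,"g":35,"gev":21,"lne":80,"w":64,"xz":86,"yap":96},"x":{"i":60,"j":32,"tr":64,"ut":89}},"pas":{"jfu":{"ok":17,"zoh":93},"vmv":{"b":78,"d":83,"rc":62},"zm":{"c":51,"hw":17,"ly":5,"xjc":69}}}
Value at /pas/zm/ly: 5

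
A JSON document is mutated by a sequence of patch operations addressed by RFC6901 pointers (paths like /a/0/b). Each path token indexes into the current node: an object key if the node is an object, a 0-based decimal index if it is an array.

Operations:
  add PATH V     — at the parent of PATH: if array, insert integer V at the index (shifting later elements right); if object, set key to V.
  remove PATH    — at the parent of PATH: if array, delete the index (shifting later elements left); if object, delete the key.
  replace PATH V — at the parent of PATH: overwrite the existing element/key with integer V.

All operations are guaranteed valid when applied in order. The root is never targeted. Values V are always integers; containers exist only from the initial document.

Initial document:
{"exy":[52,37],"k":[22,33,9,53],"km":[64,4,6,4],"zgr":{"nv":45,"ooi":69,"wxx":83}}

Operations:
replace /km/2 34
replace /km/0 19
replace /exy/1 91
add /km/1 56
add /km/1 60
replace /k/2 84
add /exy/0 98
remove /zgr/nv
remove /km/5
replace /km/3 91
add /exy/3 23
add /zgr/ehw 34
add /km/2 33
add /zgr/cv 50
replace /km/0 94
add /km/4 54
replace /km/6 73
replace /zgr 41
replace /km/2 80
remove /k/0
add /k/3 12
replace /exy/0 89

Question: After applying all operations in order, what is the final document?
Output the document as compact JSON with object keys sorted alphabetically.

Answer: {"exy":[89,52,91,23],"k":[33,84,53,12],"km":[94,60,80,56,54,91,73],"zgr":41}

Derivation:
After op 1 (replace /km/2 34): {"exy":[52,37],"k":[22,33,9,53],"km":[64,4,34,4],"zgr":{"nv":45,"ooi":69,"wxx":83}}
After op 2 (replace /km/0 19): {"exy":[52,37],"k":[22,33,9,53],"km":[19,4,34,4],"zgr":{"nv":45,"ooi":69,"wxx":83}}
After op 3 (replace /exy/1 91): {"exy":[52,91],"k":[22,33,9,53],"km":[19,4,34,4],"zgr":{"nv":45,"ooi":69,"wxx":83}}
After op 4 (add /km/1 56): {"exy":[52,91],"k":[22,33,9,53],"km":[19,56,4,34,4],"zgr":{"nv":45,"ooi":69,"wxx":83}}
After op 5 (add /km/1 60): {"exy":[52,91],"k":[22,33,9,53],"km":[19,60,56,4,34,4],"zgr":{"nv":45,"ooi":69,"wxx":83}}
After op 6 (replace /k/2 84): {"exy":[52,91],"k":[22,33,84,53],"km":[19,60,56,4,34,4],"zgr":{"nv":45,"ooi":69,"wxx":83}}
After op 7 (add /exy/0 98): {"exy":[98,52,91],"k":[22,33,84,53],"km":[19,60,56,4,34,4],"zgr":{"nv":45,"ooi":69,"wxx":83}}
After op 8 (remove /zgr/nv): {"exy":[98,52,91],"k":[22,33,84,53],"km":[19,60,56,4,34,4],"zgr":{"ooi":69,"wxx":83}}
After op 9 (remove /km/5): {"exy":[98,52,91],"k":[22,33,84,53],"km":[19,60,56,4,34],"zgr":{"ooi":69,"wxx":83}}
After op 10 (replace /km/3 91): {"exy":[98,52,91],"k":[22,33,84,53],"km":[19,60,56,91,34],"zgr":{"ooi":69,"wxx":83}}
After op 11 (add /exy/3 23): {"exy":[98,52,91,23],"k":[22,33,84,53],"km":[19,60,56,91,34],"zgr":{"ooi":69,"wxx":83}}
After op 12 (add /zgr/ehw 34): {"exy":[98,52,91,23],"k":[22,33,84,53],"km":[19,60,56,91,34],"zgr":{"ehw":34,"ooi":69,"wxx":83}}
After op 13 (add /km/2 33): {"exy":[98,52,91,23],"k":[22,33,84,53],"km":[19,60,33,56,91,34],"zgr":{"ehw":34,"ooi":69,"wxx":83}}
After op 14 (add /zgr/cv 50): {"exy":[98,52,91,23],"k":[22,33,84,53],"km":[19,60,33,56,91,34],"zgr":{"cv":50,"ehw":34,"ooi":69,"wxx":83}}
After op 15 (replace /km/0 94): {"exy":[98,52,91,23],"k":[22,33,84,53],"km":[94,60,33,56,91,34],"zgr":{"cv":50,"ehw":34,"ooi":69,"wxx":83}}
After op 16 (add /km/4 54): {"exy":[98,52,91,23],"k":[22,33,84,53],"km":[94,60,33,56,54,91,34],"zgr":{"cv":50,"ehw":34,"ooi":69,"wxx":83}}
After op 17 (replace /km/6 73): {"exy":[98,52,91,23],"k":[22,33,84,53],"km":[94,60,33,56,54,91,73],"zgr":{"cv":50,"ehw":34,"ooi":69,"wxx":83}}
After op 18 (replace /zgr 41): {"exy":[98,52,91,23],"k":[22,33,84,53],"km":[94,60,33,56,54,91,73],"zgr":41}
After op 19 (replace /km/2 80): {"exy":[98,52,91,23],"k":[22,33,84,53],"km":[94,60,80,56,54,91,73],"zgr":41}
After op 20 (remove /k/0): {"exy":[98,52,91,23],"k":[33,84,53],"km":[94,60,80,56,54,91,73],"zgr":41}
After op 21 (add /k/3 12): {"exy":[98,52,91,23],"k":[33,84,53,12],"km":[94,60,80,56,54,91,73],"zgr":41}
After op 22 (replace /exy/0 89): {"exy":[89,52,91,23],"k":[33,84,53,12],"km":[94,60,80,56,54,91,73],"zgr":41}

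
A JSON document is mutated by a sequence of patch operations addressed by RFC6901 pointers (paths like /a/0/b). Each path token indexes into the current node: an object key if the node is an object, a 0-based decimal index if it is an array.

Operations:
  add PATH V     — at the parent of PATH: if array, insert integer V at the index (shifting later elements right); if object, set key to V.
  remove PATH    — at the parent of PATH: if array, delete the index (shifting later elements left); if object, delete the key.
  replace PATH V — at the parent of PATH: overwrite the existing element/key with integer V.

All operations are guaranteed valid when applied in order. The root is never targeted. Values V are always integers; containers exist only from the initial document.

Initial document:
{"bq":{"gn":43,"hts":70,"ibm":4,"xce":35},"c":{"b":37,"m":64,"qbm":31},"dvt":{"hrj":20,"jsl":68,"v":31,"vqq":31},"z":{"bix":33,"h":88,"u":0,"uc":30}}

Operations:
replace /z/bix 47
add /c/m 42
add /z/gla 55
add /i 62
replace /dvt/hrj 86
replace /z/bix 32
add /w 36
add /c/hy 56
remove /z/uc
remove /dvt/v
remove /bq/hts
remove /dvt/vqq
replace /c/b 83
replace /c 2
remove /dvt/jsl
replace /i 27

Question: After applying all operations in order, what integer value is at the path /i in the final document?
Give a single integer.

After op 1 (replace /z/bix 47): {"bq":{"gn":43,"hts":70,"ibm":4,"xce":35},"c":{"b":37,"m":64,"qbm":31},"dvt":{"hrj":20,"jsl":68,"v":31,"vqq":31},"z":{"bix":47,"h":88,"u":0,"uc":30}}
After op 2 (add /c/m 42): {"bq":{"gn":43,"hts":70,"ibm":4,"xce":35},"c":{"b":37,"m":42,"qbm":31},"dvt":{"hrj":20,"jsl":68,"v":31,"vqq":31},"z":{"bix":47,"h":88,"u":0,"uc":30}}
After op 3 (add /z/gla 55): {"bq":{"gn":43,"hts":70,"ibm":4,"xce":35},"c":{"b":37,"m":42,"qbm":31},"dvt":{"hrj":20,"jsl":68,"v":31,"vqq":31},"z":{"bix":47,"gla":55,"h":88,"u":0,"uc":30}}
After op 4 (add /i 62): {"bq":{"gn":43,"hts":70,"ibm":4,"xce":35},"c":{"b":37,"m":42,"qbm":31},"dvt":{"hrj":20,"jsl":68,"v":31,"vqq":31},"i":62,"z":{"bix":47,"gla":55,"h":88,"u":0,"uc":30}}
After op 5 (replace /dvt/hrj 86): {"bq":{"gn":43,"hts":70,"ibm":4,"xce":35},"c":{"b":37,"m":42,"qbm":31},"dvt":{"hrj":86,"jsl":68,"v":31,"vqq":31},"i":62,"z":{"bix":47,"gla":55,"h":88,"u":0,"uc":30}}
After op 6 (replace /z/bix 32): {"bq":{"gn":43,"hts":70,"ibm":4,"xce":35},"c":{"b":37,"m":42,"qbm":31},"dvt":{"hrj":86,"jsl":68,"v":31,"vqq":31},"i":62,"z":{"bix":32,"gla":55,"h":88,"u":0,"uc":30}}
After op 7 (add /w 36): {"bq":{"gn":43,"hts":70,"ibm":4,"xce":35},"c":{"b":37,"m":42,"qbm":31},"dvt":{"hrj":86,"jsl":68,"v":31,"vqq":31},"i":62,"w":36,"z":{"bix":32,"gla":55,"h":88,"u":0,"uc":30}}
After op 8 (add /c/hy 56): {"bq":{"gn":43,"hts":70,"ibm":4,"xce":35},"c":{"b":37,"hy":56,"m":42,"qbm":31},"dvt":{"hrj":86,"jsl":68,"v":31,"vqq":31},"i":62,"w":36,"z":{"bix":32,"gla":55,"h":88,"u":0,"uc":30}}
After op 9 (remove /z/uc): {"bq":{"gn":43,"hts":70,"ibm":4,"xce":35},"c":{"b":37,"hy":56,"m":42,"qbm":31},"dvt":{"hrj":86,"jsl":68,"v":31,"vqq":31},"i":62,"w":36,"z":{"bix":32,"gla":55,"h":88,"u":0}}
After op 10 (remove /dvt/v): {"bq":{"gn":43,"hts":70,"ibm":4,"xce":35},"c":{"b":37,"hy":56,"m":42,"qbm":31},"dvt":{"hrj":86,"jsl":68,"vqq":31},"i":62,"w":36,"z":{"bix":32,"gla":55,"h":88,"u":0}}
After op 11 (remove /bq/hts): {"bq":{"gn":43,"ibm":4,"xce":35},"c":{"b":37,"hy":56,"m":42,"qbm":31},"dvt":{"hrj":86,"jsl":68,"vqq":31},"i":62,"w":36,"z":{"bix":32,"gla":55,"h":88,"u":0}}
After op 12 (remove /dvt/vqq): {"bq":{"gn":43,"ibm":4,"xce":35},"c":{"b":37,"hy":56,"m":42,"qbm":31},"dvt":{"hrj":86,"jsl":68},"i":62,"w":36,"z":{"bix":32,"gla":55,"h":88,"u":0}}
After op 13 (replace /c/b 83): {"bq":{"gn":43,"ibm":4,"xce":35},"c":{"b":83,"hy":56,"m":42,"qbm":31},"dvt":{"hrj":86,"jsl":68},"i":62,"w":36,"z":{"bix":32,"gla":55,"h":88,"u":0}}
After op 14 (replace /c 2): {"bq":{"gn":43,"ibm":4,"xce":35},"c":2,"dvt":{"hrj":86,"jsl":68},"i":62,"w":36,"z":{"bix":32,"gla":55,"h":88,"u":0}}
After op 15 (remove /dvt/jsl): {"bq":{"gn":43,"ibm":4,"xce":35},"c":2,"dvt":{"hrj":86},"i":62,"w":36,"z":{"bix":32,"gla":55,"h":88,"u":0}}
After op 16 (replace /i 27): {"bq":{"gn":43,"ibm":4,"xce":35},"c":2,"dvt":{"hrj":86},"i":27,"w":36,"z":{"bix":32,"gla":55,"h":88,"u":0}}
Value at /i: 27

Answer: 27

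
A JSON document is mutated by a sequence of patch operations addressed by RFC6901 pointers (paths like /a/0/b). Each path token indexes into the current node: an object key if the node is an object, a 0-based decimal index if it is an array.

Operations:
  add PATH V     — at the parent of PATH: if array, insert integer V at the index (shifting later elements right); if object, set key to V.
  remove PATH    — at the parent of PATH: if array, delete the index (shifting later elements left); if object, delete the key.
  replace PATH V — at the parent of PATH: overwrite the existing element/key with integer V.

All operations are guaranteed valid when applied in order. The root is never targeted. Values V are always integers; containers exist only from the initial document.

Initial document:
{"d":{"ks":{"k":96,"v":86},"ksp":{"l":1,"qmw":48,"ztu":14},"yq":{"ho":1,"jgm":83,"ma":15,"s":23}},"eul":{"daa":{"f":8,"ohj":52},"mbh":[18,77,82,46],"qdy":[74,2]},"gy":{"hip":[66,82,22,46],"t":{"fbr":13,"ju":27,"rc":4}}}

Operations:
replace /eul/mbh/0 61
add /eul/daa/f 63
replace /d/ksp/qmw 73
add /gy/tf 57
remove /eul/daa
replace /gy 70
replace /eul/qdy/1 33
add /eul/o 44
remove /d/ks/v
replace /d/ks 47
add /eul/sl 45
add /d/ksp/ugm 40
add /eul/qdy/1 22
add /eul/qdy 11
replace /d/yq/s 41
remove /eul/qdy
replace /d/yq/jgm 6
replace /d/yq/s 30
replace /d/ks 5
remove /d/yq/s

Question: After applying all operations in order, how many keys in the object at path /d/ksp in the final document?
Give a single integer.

Answer: 4

Derivation:
After op 1 (replace /eul/mbh/0 61): {"d":{"ks":{"k":96,"v":86},"ksp":{"l":1,"qmw":48,"ztu":14},"yq":{"ho":1,"jgm":83,"ma":15,"s":23}},"eul":{"daa":{"f":8,"ohj":52},"mbh":[61,77,82,46],"qdy":[74,2]},"gy":{"hip":[66,82,22,46],"t":{"fbr":13,"ju":27,"rc":4}}}
After op 2 (add /eul/daa/f 63): {"d":{"ks":{"k":96,"v":86},"ksp":{"l":1,"qmw":48,"ztu":14},"yq":{"ho":1,"jgm":83,"ma":15,"s":23}},"eul":{"daa":{"f":63,"ohj":52},"mbh":[61,77,82,46],"qdy":[74,2]},"gy":{"hip":[66,82,22,46],"t":{"fbr":13,"ju":27,"rc":4}}}
After op 3 (replace /d/ksp/qmw 73): {"d":{"ks":{"k":96,"v":86},"ksp":{"l":1,"qmw":73,"ztu":14},"yq":{"ho":1,"jgm":83,"ma":15,"s":23}},"eul":{"daa":{"f":63,"ohj":52},"mbh":[61,77,82,46],"qdy":[74,2]},"gy":{"hip":[66,82,22,46],"t":{"fbr":13,"ju":27,"rc":4}}}
After op 4 (add /gy/tf 57): {"d":{"ks":{"k":96,"v":86},"ksp":{"l":1,"qmw":73,"ztu":14},"yq":{"ho":1,"jgm":83,"ma":15,"s":23}},"eul":{"daa":{"f":63,"ohj":52},"mbh":[61,77,82,46],"qdy":[74,2]},"gy":{"hip":[66,82,22,46],"t":{"fbr":13,"ju":27,"rc":4},"tf":57}}
After op 5 (remove /eul/daa): {"d":{"ks":{"k":96,"v":86},"ksp":{"l":1,"qmw":73,"ztu":14},"yq":{"ho":1,"jgm":83,"ma":15,"s":23}},"eul":{"mbh":[61,77,82,46],"qdy":[74,2]},"gy":{"hip":[66,82,22,46],"t":{"fbr":13,"ju":27,"rc":4},"tf":57}}
After op 6 (replace /gy 70): {"d":{"ks":{"k":96,"v":86},"ksp":{"l":1,"qmw":73,"ztu":14},"yq":{"ho":1,"jgm":83,"ma":15,"s":23}},"eul":{"mbh":[61,77,82,46],"qdy":[74,2]},"gy":70}
After op 7 (replace /eul/qdy/1 33): {"d":{"ks":{"k":96,"v":86},"ksp":{"l":1,"qmw":73,"ztu":14},"yq":{"ho":1,"jgm":83,"ma":15,"s":23}},"eul":{"mbh":[61,77,82,46],"qdy":[74,33]},"gy":70}
After op 8 (add /eul/o 44): {"d":{"ks":{"k":96,"v":86},"ksp":{"l":1,"qmw":73,"ztu":14},"yq":{"ho":1,"jgm":83,"ma":15,"s":23}},"eul":{"mbh":[61,77,82,46],"o":44,"qdy":[74,33]},"gy":70}
After op 9 (remove /d/ks/v): {"d":{"ks":{"k":96},"ksp":{"l":1,"qmw":73,"ztu":14},"yq":{"ho":1,"jgm":83,"ma":15,"s":23}},"eul":{"mbh":[61,77,82,46],"o":44,"qdy":[74,33]},"gy":70}
After op 10 (replace /d/ks 47): {"d":{"ks":47,"ksp":{"l":1,"qmw":73,"ztu":14},"yq":{"ho":1,"jgm":83,"ma":15,"s":23}},"eul":{"mbh":[61,77,82,46],"o":44,"qdy":[74,33]},"gy":70}
After op 11 (add /eul/sl 45): {"d":{"ks":47,"ksp":{"l":1,"qmw":73,"ztu":14},"yq":{"ho":1,"jgm":83,"ma":15,"s":23}},"eul":{"mbh":[61,77,82,46],"o":44,"qdy":[74,33],"sl":45},"gy":70}
After op 12 (add /d/ksp/ugm 40): {"d":{"ks":47,"ksp":{"l":1,"qmw":73,"ugm":40,"ztu":14},"yq":{"ho":1,"jgm":83,"ma":15,"s":23}},"eul":{"mbh":[61,77,82,46],"o":44,"qdy":[74,33],"sl":45},"gy":70}
After op 13 (add /eul/qdy/1 22): {"d":{"ks":47,"ksp":{"l":1,"qmw":73,"ugm":40,"ztu":14},"yq":{"ho":1,"jgm":83,"ma":15,"s":23}},"eul":{"mbh":[61,77,82,46],"o":44,"qdy":[74,22,33],"sl":45},"gy":70}
After op 14 (add /eul/qdy 11): {"d":{"ks":47,"ksp":{"l":1,"qmw":73,"ugm":40,"ztu":14},"yq":{"ho":1,"jgm":83,"ma":15,"s":23}},"eul":{"mbh":[61,77,82,46],"o":44,"qdy":11,"sl":45},"gy":70}
After op 15 (replace /d/yq/s 41): {"d":{"ks":47,"ksp":{"l":1,"qmw":73,"ugm":40,"ztu":14},"yq":{"ho":1,"jgm":83,"ma":15,"s":41}},"eul":{"mbh":[61,77,82,46],"o":44,"qdy":11,"sl":45},"gy":70}
After op 16 (remove /eul/qdy): {"d":{"ks":47,"ksp":{"l":1,"qmw":73,"ugm":40,"ztu":14},"yq":{"ho":1,"jgm":83,"ma":15,"s":41}},"eul":{"mbh":[61,77,82,46],"o":44,"sl":45},"gy":70}
After op 17 (replace /d/yq/jgm 6): {"d":{"ks":47,"ksp":{"l":1,"qmw":73,"ugm":40,"ztu":14},"yq":{"ho":1,"jgm":6,"ma":15,"s":41}},"eul":{"mbh":[61,77,82,46],"o":44,"sl":45},"gy":70}
After op 18 (replace /d/yq/s 30): {"d":{"ks":47,"ksp":{"l":1,"qmw":73,"ugm":40,"ztu":14},"yq":{"ho":1,"jgm":6,"ma":15,"s":30}},"eul":{"mbh":[61,77,82,46],"o":44,"sl":45},"gy":70}
After op 19 (replace /d/ks 5): {"d":{"ks":5,"ksp":{"l":1,"qmw":73,"ugm":40,"ztu":14},"yq":{"ho":1,"jgm":6,"ma":15,"s":30}},"eul":{"mbh":[61,77,82,46],"o":44,"sl":45},"gy":70}
After op 20 (remove /d/yq/s): {"d":{"ks":5,"ksp":{"l":1,"qmw":73,"ugm":40,"ztu":14},"yq":{"ho":1,"jgm":6,"ma":15}},"eul":{"mbh":[61,77,82,46],"o":44,"sl":45},"gy":70}
Size at path /d/ksp: 4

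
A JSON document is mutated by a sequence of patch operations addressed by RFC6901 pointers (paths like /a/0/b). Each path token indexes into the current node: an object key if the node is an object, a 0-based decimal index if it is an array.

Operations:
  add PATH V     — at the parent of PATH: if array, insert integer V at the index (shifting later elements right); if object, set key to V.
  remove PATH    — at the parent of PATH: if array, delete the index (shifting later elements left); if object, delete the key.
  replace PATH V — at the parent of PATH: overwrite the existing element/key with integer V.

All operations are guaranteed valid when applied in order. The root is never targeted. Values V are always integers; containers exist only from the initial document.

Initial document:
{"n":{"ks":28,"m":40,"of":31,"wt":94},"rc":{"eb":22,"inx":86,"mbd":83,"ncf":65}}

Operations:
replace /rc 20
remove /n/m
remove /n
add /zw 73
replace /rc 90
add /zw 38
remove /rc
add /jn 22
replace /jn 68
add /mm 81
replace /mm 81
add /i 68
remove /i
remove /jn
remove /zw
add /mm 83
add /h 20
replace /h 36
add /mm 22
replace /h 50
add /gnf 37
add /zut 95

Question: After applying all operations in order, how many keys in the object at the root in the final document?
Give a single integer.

Answer: 4

Derivation:
After op 1 (replace /rc 20): {"n":{"ks":28,"m":40,"of":31,"wt":94},"rc":20}
After op 2 (remove /n/m): {"n":{"ks":28,"of":31,"wt":94},"rc":20}
After op 3 (remove /n): {"rc":20}
After op 4 (add /zw 73): {"rc":20,"zw":73}
After op 5 (replace /rc 90): {"rc":90,"zw":73}
After op 6 (add /zw 38): {"rc":90,"zw":38}
After op 7 (remove /rc): {"zw":38}
After op 8 (add /jn 22): {"jn":22,"zw":38}
After op 9 (replace /jn 68): {"jn":68,"zw":38}
After op 10 (add /mm 81): {"jn":68,"mm":81,"zw":38}
After op 11 (replace /mm 81): {"jn":68,"mm":81,"zw":38}
After op 12 (add /i 68): {"i":68,"jn":68,"mm":81,"zw":38}
After op 13 (remove /i): {"jn":68,"mm":81,"zw":38}
After op 14 (remove /jn): {"mm":81,"zw":38}
After op 15 (remove /zw): {"mm":81}
After op 16 (add /mm 83): {"mm":83}
After op 17 (add /h 20): {"h":20,"mm":83}
After op 18 (replace /h 36): {"h":36,"mm":83}
After op 19 (add /mm 22): {"h":36,"mm":22}
After op 20 (replace /h 50): {"h":50,"mm":22}
After op 21 (add /gnf 37): {"gnf":37,"h":50,"mm":22}
After op 22 (add /zut 95): {"gnf":37,"h":50,"mm":22,"zut":95}
Size at the root: 4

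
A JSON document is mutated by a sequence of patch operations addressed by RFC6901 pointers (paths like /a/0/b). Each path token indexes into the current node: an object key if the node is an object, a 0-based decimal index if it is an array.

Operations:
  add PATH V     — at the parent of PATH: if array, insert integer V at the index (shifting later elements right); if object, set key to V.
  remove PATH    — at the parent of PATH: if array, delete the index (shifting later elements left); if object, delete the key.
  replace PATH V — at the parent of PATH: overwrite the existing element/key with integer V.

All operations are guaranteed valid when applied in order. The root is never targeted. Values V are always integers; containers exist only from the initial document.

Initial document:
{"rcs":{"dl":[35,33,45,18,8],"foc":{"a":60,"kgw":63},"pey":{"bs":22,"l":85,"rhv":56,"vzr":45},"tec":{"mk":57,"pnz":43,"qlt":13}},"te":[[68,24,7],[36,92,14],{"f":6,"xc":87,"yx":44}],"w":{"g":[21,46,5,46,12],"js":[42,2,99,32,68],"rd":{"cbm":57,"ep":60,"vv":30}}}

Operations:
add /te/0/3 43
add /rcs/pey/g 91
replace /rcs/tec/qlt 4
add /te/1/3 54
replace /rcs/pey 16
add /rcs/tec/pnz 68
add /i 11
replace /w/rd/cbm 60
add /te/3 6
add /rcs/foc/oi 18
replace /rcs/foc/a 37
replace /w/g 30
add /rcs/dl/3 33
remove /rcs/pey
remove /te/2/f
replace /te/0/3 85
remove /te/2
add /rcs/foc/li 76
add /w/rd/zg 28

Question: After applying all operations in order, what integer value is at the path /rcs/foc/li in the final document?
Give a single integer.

Answer: 76

Derivation:
After op 1 (add /te/0/3 43): {"rcs":{"dl":[35,33,45,18,8],"foc":{"a":60,"kgw":63},"pey":{"bs":22,"l":85,"rhv":56,"vzr":45},"tec":{"mk":57,"pnz":43,"qlt":13}},"te":[[68,24,7,43],[36,92,14],{"f":6,"xc":87,"yx":44}],"w":{"g":[21,46,5,46,12],"js":[42,2,99,32,68],"rd":{"cbm":57,"ep":60,"vv":30}}}
After op 2 (add /rcs/pey/g 91): {"rcs":{"dl":[35,33,45,18,8],"foc":{"a":60,"kgw":63},"pey":{"bs":22,"g":91,"l":85,"rhv":56,"vzr":45},"tec":{"mk":57,"pnz":43,"qlt":13}},"te":[[68,24,7,43],[36,92,14],{"f":6,"xc":87,"yx":44}],"w":{"g":[21,46,5,46,12],"js":[42,2,99,32,68],"rd":{"cbm":57,"ep":60,"vv":30}}}
After op 3 (replace /rcs/tec/qlt 4): {"rcs":{"dl":[35,33,45,18,8],"foc":{"a":60,"kgw":63},"pey":{"bs":22,"g":91,"l":85,"rhv":56,"vzr":45},"tec":{"mk":57,"pnz":43,"qlt":4}},"te":[[68,24,7,43],[36,92,14],{"f":6,"xc":87,"yx":44}],"w":{"g":[21,46,5,46,12],"js":[42,2,99,32,68],"rd":{"cbm":57,"ep":60,"vv":30}}}
After op 4 (add /te/1/3 54): {"rcs":{"dl":[35,33,45,18,8],"foc":{"a":60,"kgw":63},"pey":{"bs":22,"g":91,"l":85,"rhv":56,"vzr":45},"tec":{"mk":57,"pnz":43,"qlt":4}},"te":[[68,24,7,43],[36,92,14,54],{"f":6,"xc":87,"yx":44}],"w":{"g":[21,46,5,46,12],"js":[42,2,99,32,68],"rd":{"cbm":57,"ep":60,"vv":30}}}
After op 5 (replace /rcs/pey 16): {"rcs":{"dl":[35,33,45,18,8],"foc":{"a":60,"kgw":63},"pey":16,"tec":{"mk":57,"pnz":43,"qlt":4}},"te":[[68,24,7,43],[36,92,14,54],{"f":6,"xc":87,"yx":44}],"w":{"g":[21,46,5,46,12],"js":[42,2,99,32,68],"rd":{"cbm":57,"ep":60,"vv":30}}}
After op 6 (add /rcs/tec/pnz 68): {"rcs":{"dl":[35,33,45,18,8],"foc":{"a":60,"kgw":63},"pey":16,"tec":{"mk":57,"pnz":68,"qlt":4}},"te":[[68,24,7,43],[36,92,14,54],{"f":6,"xc":87,"yx":44}],"w":{"g":[21,46,5,46,12],"js":[42,2,99,32,68],"rd":{"cbm":57,"ep":60,"vv":30}}}
After op 7 (add /i 11): {"i":11,"rcs":{"dl":[35,33,45,18,8],"foc":{"a":60,"kgw":63},"pey":16,"tec":{"mk":57,"pnz":68,"qlt":4}},"te":[[68,24,7,43],[36,92,14,54],{"f":6,"xc":87,"yx":44}],"w":{"g":[21,46,5,46,12],"js":[42,2,99,32,68],"rd":{"cbm":57,"ep":60,"vv":30}}}
After op 8 (replace /w/rd/cbm 60): {"i":11,"rcs":{"dl":[35,33,45,18,8],"foc":{"a":60,"kgw":63},"pey":16,"tec":{"mk":57,"pnz":68,"qlt":4}},"te":[[68,24,7,43],[36,92,14,54],{"f":6,"xc":87,"yx":44}],"w":{"g":[21,46,5,46,12],"js":[42,2,99,32,68],"rd":{"cbm":60,"ep":60,"vv":30}}}
After op 9 (add /te/3 6): {"i":11,"rcs":{"dl":[35,33,45,18,8],"foc":{"a":60,"kgw":63},"pey":16,"tec":{"mk":57,"pnz":68,"qlt":4}},"te":[[68,24,7,43],[36,92,14,54],{"f":6,"xc":87,"yx":44},6],"w":{"g":[21,46,5,46,12],"js":[42,2,99,32,68],"rd":{"cbm":60,"ep":60,"vv":30}}}
After op 10 (add /rcs/foc/oi 18): {"i":11,"rcs":{"dl":[35,33,45,18,8],"foc":{"a":60,"kgw":63,"oi":18},"pey":16,"tec":{"mk":57,"pnz":68,"qlt":4}},"te":[[68,24,7,43],[36,92,14,54],{"f":6,"xc":87,"yx":44},6],"w":{"g":[21,46,5,46,12],"js":[42,2,99,32,68],"rd":{"cbm":60,"ep":60,"vv":30}}}
After op 11 (replace /rcs/foc/a 37): {"i":11,"rcs":{"dl":[35,33,45,18,8],"foc":{"a":37,"kgw":63,"oi":18},"pey":16,"tec":{"mk":57,"pnz":68,"qlt":4}},"te":[[68,24,7,43],[36,92,14,54],{"f":6,"xc":87,"yx":44},6],"w":{"g":[21,46,5,46,12],"js":[42,2,99,32,68],"rd":{"cbm":60,"ep":60,"vv":30}}}
After op 12 (replace /w/g 30): {"i":11,"rcs":{"dl":[35,33,45,18,8],"foc":{"a":37,"kgw":63,"oi":18},"pey":16,"tec":{"mk":57,"pnz":68,"qlt":4}},"te":[[68,24,7,43],[36,92,14,54],{"f":6,"xc":87,"yx":44},6],"w":{"g":30,"js":[42,2,99,32,68],"rd":{"cbm":60,"ep":60,"vv":30}}}
After op 13 (add /rcs/dl/3 33): {"i":11,"rcs":{"dl":[35,33,45,33,18,8],"foc":{"a":37,"kgw":63,"oi":18},"pey":16,"tec":{"mk":57,"pnz":68,"qlt":4}},"te":[[68,24,7,43],[36,92,14,54],{"f":6,"xc":87,"yx":44},6],"w":{"g":30,"js":[42,2,99,32,68],"rd":{"cbm":60,"ep":60,"vv":30}}}
After op 14 (remove /rcs/pey): {"i":11,"rcs":{"dl":[35,33,45,33,18,8],"foc":{"a":37,"kgw":63,"oi":18},"tec":{"mk":57,"pnz":68,"qlt":4}},"te":[[68,24,7,43],[36,92,14,54],{"f":6,"xc":87,"yx":44},6],"w":{"g":30,"js":[42,2,99,32,68],"rd":{"cbm":60,"ep":60,"vv":30}}}
After op 15 (remove /te/2/f): {"i":11,"rcs":{"dl":[35,33,45,33,18,8],"foc":{"a":37,"kgw":63,"oi":18},"tec":{"mk":57,"pnz":68,"qlt":4}},"te":[[68,24,7,43],[36,92,14,54],{"xc":87,"yx":44},6],"w":{"g":30,"js":[42,2,99,32,68],"rd":{"cbm":60,"ep":60,"vv":30}}}
After op 16 (replace /te/0/3 85): {"i":11,"rcs":{"dl":[35,33,45,33,18,8],"foc":{"a":37,"kgw":63,"oi":18},"tec":{"mk":57,"pnz":68,"qlt":4}},"te":[[68,24,7,85],[36,92,14,54],{"xc":87,"yx":44},6],"w":{"g":30,"js":[42,2,99,32,68],"rd":{"cbm":60,"ep":60,"vv":30}}}
After op 17 (remove /te/2): {"i":11,"rcs":{"dl":[35,33,45,33,18,8],"foc":{"a":37,"kgw":63,"oi":18},"tec":{"mk":57,"pnz":68,"qlt":4}},"te":[[68,24,7,85],[36,92,14,54],6],"w":{"g":30,"js":[42,2,99,32,68],"rd":{"cbm":60,"ep":60,"vv":30}}}
After op 18 (add /rcs/foc/li 76): {"i":11,"rcs":{"dl":[35,33,45,33,18,8],"foc":{"a":37,"kgw":63,"li":76,"oi":18},"tec":{"mk":57,"pnz":68,"qlt":4}},"te":[[68,24,7,85],[36,92,14,54],6],"w":{"g":30,"js":[42,2,99,32,68],"rd":{"cbm":60,"ep":60,"vv":30}}}
After op 19 (add /w/rd/zg 28): {"i":11,"rcs":{"dl":[35,33,45,33,18,8],"foc":{"a":37,"kgw":63,"li":76,"oi":18},"tec":{"mk":57,"pnz":68,"qlt":4}},"te":[[68,24,7,85],[36,92,14,54],6],"w":{"g":30,"js":[42,2,99,32,68],"rd":{"cbm":60,"ep":60,"vv":30,"zg":28}}}
Value at /rcs/foc/li: 76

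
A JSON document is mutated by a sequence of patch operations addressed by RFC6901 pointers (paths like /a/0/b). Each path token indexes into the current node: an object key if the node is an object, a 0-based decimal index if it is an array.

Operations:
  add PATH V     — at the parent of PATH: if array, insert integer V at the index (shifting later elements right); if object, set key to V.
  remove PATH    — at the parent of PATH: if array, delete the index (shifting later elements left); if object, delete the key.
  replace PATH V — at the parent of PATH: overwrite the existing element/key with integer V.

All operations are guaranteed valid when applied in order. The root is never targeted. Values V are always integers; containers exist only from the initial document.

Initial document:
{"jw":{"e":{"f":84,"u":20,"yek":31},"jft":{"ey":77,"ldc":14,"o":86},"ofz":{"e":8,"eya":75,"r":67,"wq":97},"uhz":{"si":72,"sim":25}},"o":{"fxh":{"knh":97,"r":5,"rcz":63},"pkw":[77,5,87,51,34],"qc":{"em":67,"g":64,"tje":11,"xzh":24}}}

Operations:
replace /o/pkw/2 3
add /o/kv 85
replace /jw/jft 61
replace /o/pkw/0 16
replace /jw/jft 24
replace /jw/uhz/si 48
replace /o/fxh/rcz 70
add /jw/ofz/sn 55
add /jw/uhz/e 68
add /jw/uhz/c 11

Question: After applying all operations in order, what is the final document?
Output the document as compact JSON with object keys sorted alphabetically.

Answer: {"jw":{"e":{"f":84,"u":20,"yek":31},"jft":24,"ofz":{"e":8,"eya":75,"r":67,"sn":55,"wq":97},"uhz":{"c":11,"e":68,"si":48,"sim":25}},"o":{"fxh":{"knh":97,"r":5,"rcz":70},"kv":85,"pkw":[16,5,3,51,34],"qc":{"em":67,"g":64,"tje":11,"xzh":24}}}

Derivation:
After op 1 (replace /o/pkw/2 3): {"jw":{"e":{"f":84,"u":20,"yek":31},"jft":{"ey":77,"ldc":14,"o":86},"ofz":{"e":8,"eya":75,"r":67,"wq":97},"uhz":{"si":72,"sim":25}},"o":{"fxh":{"knh":97,"r":5,"rcz":63},"pkw":[77,5,3,51,34],"qc":{"em":67,"g":64,"tje":11,"xzh":24}}}
After op 2 (add /o/kv 85): {"jw":{"e":{"f":84,"u":20,"yek":31},"jft":{"ey":77,"ldc":14,"o":86},"ofz":{"e":8,"eya":75,"r":67,"wq":97},"uhz":{"si":72,"sim":25}},"o":{"fxh":{"knh":97,"r":5,"rcz":63},"kv":85,"pkw":[77,5,3,51,34],"qc":{"em":67,"g":64,"tje":11,"xzh":24}}}
After op 3 (replace /jw/jft 61): {"jw":{"e":{"f":84,"u":20,"yek":31},"jft":61,"ofz":{"e":8,"eya":75,"r":67,"wq":97},"uhz":{"si":72,"sim":25}},"o":{"fxh":{"knh":97,"r":5,"rcz":63},"kv":85,"pkw":[77,5,3,51,34],"qc":{"em":67,"g":64,"tje":11,"xzh":24}}}
After op 4 (replace /o/pkw/0 16): {"jw":{"e":{"f":84,"u":20,"yek":31},"jft":61,"ofz":{"e":8,"eya":75,"r":67,"wq":97},"uhz":{"si":72,"sim":25}},"o":{"fxh":{"knh":97,"r":5,"rcz":63},"kv":85,"pkw":[16,5,3,51,34],"qc":{"em":67,"g":64,"tje":11,"xzh":24}}}
After op 5 (replace /jw/jft 24): {"jw":{"e":{"f":84,"u":20,"yek":31},"jft":24,"ofz":{"e":8,"eya":75,"r":67,"wq":97},"uhz":{"si":72,"sim":25}},"o":{"fxh":{"knh":97,"r":5,"rcz":63},"kv":85,"pkw":[16,5,3,51,34],"qc":{"em":67,"g":64,"tje":11,"xzh":24}}}
After op 6 (replace /jw/uhz/si 48): {"jw":{"e":{"f":84,"u":20,"yek":31},"jft":24,"ofz":{"e":8,"eya":75,"r":67,"wq":97},"uhz":{"si":48,"sim":25}},"o":{"fxh":{"knh":97,"r":5,"rcz":63},"kv":85,"pkw":[16,5,3,51,34],"qc":{"em":67,"g":64,"tje":11,"xzh":24}}}
After op 7 (replace /o/fxh/rcz 70): {"jw":{"e":{"f":84,"u":20,"yek":31},"jft":24,"ofz":{"e":8,"eya":75,"r":67,"wq":97},"uhz":{"si":48,"sim":25}},"o":{"fxh":{"knh":97,"r":5,"rcz":70},"kv":85,"pkw":[16,5,3,51,34],"qc":{"em":67,"g":64,"tje":11,"xzh":24}}}
After op 8 (add /jw/ofz/sn 55): {"jw":{"e":{"f":84,"u":20,"yek":31},"jft":24,"ofz":{"e":8,"eya":75,"r":67,"sn":55,"wq":97},"uhz":{"si":48,"sim":25}},"o":{"fxh":{"knh":97,"r":5,"rcz":70},"kv":85,"pkw":[16,5,3,51,34],"qc":{"em":67,"g":64,"tje":11,"xzh":24}}}
After op 9 (add /jw/uhz/e 68): {"jw":{"e":{"f":84,"u":20,"yek":31},"jft":24,"ofz":{"e":8,"eya":75,"r":67,"sn":55,"wq":97},"uhz":{"e":68,"si":48,"sim":25}},"o":{"fxh":{"knh":97,"r":5,"rcz":70},"kv":85,"pkw":[16,5,3,51,34],"qc":{"em":67,"g":64,"tje":11,"xzh":24}}}
After op 10 (add /jw/uhz/c 11): {"jw":{"e":{"f":84,"u":20,"yek":31},"jft":24,"ofz":{"e":8,"eya":75,"r":67,"sn":55,"wq":97},"uhz":{"c":11,"e":68,"si":48,"sim":25}},"o":{"fxh":{"knh":97,"r":5,"rcz":70},"kv":85,"pkw":[16,5,3,51,34],"qc":{"em":67,"g":64,"tje":11,"xzh":24}}}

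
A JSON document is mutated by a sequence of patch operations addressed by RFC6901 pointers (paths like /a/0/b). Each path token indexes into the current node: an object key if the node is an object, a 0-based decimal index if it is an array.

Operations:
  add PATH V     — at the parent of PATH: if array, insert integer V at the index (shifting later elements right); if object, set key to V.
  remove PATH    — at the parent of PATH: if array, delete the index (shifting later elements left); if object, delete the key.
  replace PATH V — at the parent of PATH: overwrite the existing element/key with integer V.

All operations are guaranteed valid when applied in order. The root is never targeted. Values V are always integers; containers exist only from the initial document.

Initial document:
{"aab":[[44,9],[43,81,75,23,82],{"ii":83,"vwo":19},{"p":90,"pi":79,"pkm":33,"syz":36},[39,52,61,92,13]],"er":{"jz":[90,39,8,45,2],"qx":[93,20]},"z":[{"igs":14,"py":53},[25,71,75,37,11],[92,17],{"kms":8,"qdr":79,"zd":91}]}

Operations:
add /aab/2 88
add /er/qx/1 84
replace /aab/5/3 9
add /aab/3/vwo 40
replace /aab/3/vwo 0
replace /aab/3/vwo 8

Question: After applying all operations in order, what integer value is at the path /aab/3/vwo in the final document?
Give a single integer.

Answer: 8

Derivation:
After op 1 (add /aab/2 88): {"aab":[[44,9],[43,81,75,23,82],88,{"ii":83,"vwo":19},{"p":90,"pi":79,"pkm":33,"syz":36},[39,52,61,92,13]],"er":{"jz":[90,39,8,45,2],"qx":[93,20]},"z":[{"igs":14,"py":53},[25,71,75,37,11],[92,17],{"kms":8,"qdr":79,"zd":91}]}
After op 2 (add /er/qx/1 84): {"aab":[[44,9],[43,81,75,23,82],88,{"ii":83,"vwo":19},{"p":90,"pi":79,"pkm":33,"syz":36},[39,52,61,92,13]],"er":{"jz":[90,39,8,45,2],"qx":[93,84,20]},"z":[{"igs":14,"py":53},[25,71,75,37,11],[92,17],{"kms":8,"qdr":79,"zd":91}]}
After op 3 (replace /aab/5/3 9): {"aab":[[44,9],[43,81,75,23,82],88,{"ii":83,"vwo":19},{"p":90,"pi":79,"pkm":33,"syz":36},[39,52,61,9,13]],"er":{"jz":[90,39,8,45,2],"qx":[93,84,20]},"z":[{"igs":14,"py":53},[25,71,75,37,11],[92,17],{"kms":8,"qdr":79,"zd":91}]}
After op 4 (add /aab/3/vwo 40): {"aab":[[44,9],[43,81,75,23,82],88,{"ii":83,"vwo":40},{"p":90,"pi":79,"pkm":33,"syz":36},[39,52,61,9,13]],"er":{"jz":[90,39,8,45,2],"qx":[93,84,20]},"z":[{"igs":14,"py":53},[25,71,75,37,11],[92,17],{"kms":8,"qdr":79,"zd":91}]}
After op 5 (replace /aab/3/vwo 0): {"aab":[[44,9],[43,81,75,23,82],88,{"ii":83,"vwo":0},{"p":90,"pi":79,"pkm":33,"syz":36},[39,52,61,9,13]],"er":{"jz":[90,39,8,45,2],"qx":[93,84,20]},"z":[{"igs":14,"py":53},[25,71,75,37,11],[92,17],{"kms":8,"qdr":79,"zd":91}]}
After op 6 (replace /aab/3/vwo 8): {"aab":[[44,9],[43,81,75,23,82],88,{"ii":83,"vwo":8},{"p":90,"pi":79,"pkm":33,"syz":36},[39,52,61,9,13]],"er":{"jz":[90,39,8,45,2],"qx":[93,84,20]},"z":[{"igs":14,"py":53},[25,71,75,37,11],[92,17],{"kms":8,"qdr":79,"zd":91}]}
Value at /aab/3/vwo: 8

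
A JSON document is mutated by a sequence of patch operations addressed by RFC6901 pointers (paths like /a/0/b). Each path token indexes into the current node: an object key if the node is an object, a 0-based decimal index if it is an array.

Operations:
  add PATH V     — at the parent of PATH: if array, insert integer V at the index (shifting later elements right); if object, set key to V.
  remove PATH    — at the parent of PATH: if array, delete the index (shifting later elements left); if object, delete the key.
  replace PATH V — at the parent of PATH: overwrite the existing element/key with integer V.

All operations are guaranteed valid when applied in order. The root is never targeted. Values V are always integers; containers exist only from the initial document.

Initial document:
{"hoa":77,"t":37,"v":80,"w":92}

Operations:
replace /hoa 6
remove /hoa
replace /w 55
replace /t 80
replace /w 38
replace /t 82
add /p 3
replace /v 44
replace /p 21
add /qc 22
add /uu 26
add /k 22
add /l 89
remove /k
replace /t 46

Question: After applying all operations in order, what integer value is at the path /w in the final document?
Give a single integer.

After op 1 (replace /hoa 6): {"hoa":6,"t":37,"v":80,"w":92}
After op 2 (remove /hoa): {"t":37,"v":80,"w":92}
After op 3 (replace /w 55): {"t":37,"v":80,"w":55}
After op 4 (replace /t 80): {"t":80,"v":80,"w":55}
After op 5 (replace /w 38): {"t":80,"v":80,"w":38}
After op 6 (replace /t 82): {"t":82,"v":80,"w":38}
After op 7 (add /p 3): {"p":3,"t":82,"v":80,"w":38}
After op 8 (replace /v 44): {"p":3,"t":82,"v":44,"w":38}
After op 9 (replace /p 21): {"p":21,"t":82,"v":44,"w":38}
After op 10 (add /qc 22): {"p":21,"qc":22,"t":82,"v":44,"w":38}
After op 11 (add /uu 26): {"p":21,"qc":22,"t":82,"uu":26,"v":44,"w":38}
After op 12 (add /k 22): {"k":22,"p":21,"qc":22,"t":82,"uu":26,"v":44,"w":38}
After op 13 (add /l 89): {"k":22,"l":89,"p":21,"qc":22,"t":82,"uu":26,"v":44,"w":38}
After op 14 (remove /k): {"l":89,"p":21,"qc":22,"t":82,"uu":26,"v":44,"w":38}
After op 15 (replace /t 46): {"l":89,"p":21,"qc":22,"t":46,"uu":26,"v":44,"w":38}
Value at /w: 38

Answer: 38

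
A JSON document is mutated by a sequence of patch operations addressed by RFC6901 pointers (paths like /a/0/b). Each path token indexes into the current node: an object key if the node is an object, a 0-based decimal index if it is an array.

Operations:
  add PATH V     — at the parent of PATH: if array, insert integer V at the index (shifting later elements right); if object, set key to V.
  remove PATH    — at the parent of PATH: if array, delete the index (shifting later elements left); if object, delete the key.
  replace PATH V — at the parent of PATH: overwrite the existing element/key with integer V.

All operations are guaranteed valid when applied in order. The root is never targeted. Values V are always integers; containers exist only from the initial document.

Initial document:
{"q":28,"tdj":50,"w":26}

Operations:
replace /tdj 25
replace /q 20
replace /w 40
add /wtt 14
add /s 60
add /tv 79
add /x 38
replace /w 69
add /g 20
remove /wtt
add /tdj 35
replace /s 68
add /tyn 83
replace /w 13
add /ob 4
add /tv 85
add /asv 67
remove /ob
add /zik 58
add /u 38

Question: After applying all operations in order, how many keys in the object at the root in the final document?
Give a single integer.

Answer: 11

Derivation:
After op 1 (replace /tdj 25): {"q":28,"tdj":25,"w":26}
After op 2 (replace /q 20): {"q":20,"tdj":25,"w":26}
After op 3 (replace /w 40): {"q":20,"tdj":25,"w":40}
After op 4 (add /wtt 14): {"q":20,"tdj":25,"w":40,"wtt":14}
After op 5 (add /s 60): {"q":20,"s":60,"tdj":25,"w":40,"wtt":14}
After op 6 (add /tv 79): {"q":20,"s":60,"tdj":25,"tv":79,"w":40,"wtt":14}
After op 7 (add /x 38): {"q":20,"s":60,"tdj":25,"tv":79,"w":40,"wtt":14,"x":38}
After op 8 (replace /w 69): {"q":20,"s":60,"tdj":25,"tv":79,"w":69,"wtt":14,"x":38}
After op 9 (add /g 20): {"g":20,"q":20,"s":60,"tdj":25,"tv":79,"w":69,"wtt":14,"x":38}
After op 10 (remove /wtt): {"g":20,"q":20,"s":60,"tdj":25,"tv":79,"w":69,"x":38}
After op 11 (add /tdj 35): {"g":20,"q":20,"s":60,"tdj":35,"tv":79,"w":69,"x":38}
After op 12 (replace /s 68): {"g":20,"q":20,"s":68,"tdj":35,"tv":79,"w":69,"x":38}
After op 13 (add /tyn 83): {"g":20,"q":20,"s":68,"tdj":35,"tv":79,"tyn":83,"w":69,"x":38}
After op 14 (replace /w 13): {"g":20,"q":20,"s":68,"tdj":35,"tv":79,"tyn":83,"w":13,"x":38}
After op 15 (add /ob 4): {"g":20,"ob":4,"q":20,"s":68,"tdj":35,"tv":79,"tyn":83,"w":13,"x":38}
After op 16 (add /tv 85): {"g":20,"ob":4,"q":20,"s":68,"tdj":35,"tv":85,"tyn":83,"w":13,"x":38}
After op 17 (add /asv 67): {"asv":67,"g":20,"ob":4,"q":20,"s":68,"tdj":35,"tv":85,"tyn":83,"w":13,"x":38}
After op 18 (remove /ob): {"asv":67,"g":20,"q":20,"s":68,"tdj":35,"tv":85,"tyn":83,"w":13,"x":38}
After op 19 (add /zik 58): {"asv":67,"g":20,"q":20,"s":68,"tdj":35,"tv":85,"tyn":83,"w":13,"x":38,"zik":58}
After op 20 (add /u 38): {"asv":67,"g":20,"q":20,"s":68,"tdj":35,"tv":85,"tyn":83,"u":38,"w":13,"x":38,"zik":58}
Size at the root: 11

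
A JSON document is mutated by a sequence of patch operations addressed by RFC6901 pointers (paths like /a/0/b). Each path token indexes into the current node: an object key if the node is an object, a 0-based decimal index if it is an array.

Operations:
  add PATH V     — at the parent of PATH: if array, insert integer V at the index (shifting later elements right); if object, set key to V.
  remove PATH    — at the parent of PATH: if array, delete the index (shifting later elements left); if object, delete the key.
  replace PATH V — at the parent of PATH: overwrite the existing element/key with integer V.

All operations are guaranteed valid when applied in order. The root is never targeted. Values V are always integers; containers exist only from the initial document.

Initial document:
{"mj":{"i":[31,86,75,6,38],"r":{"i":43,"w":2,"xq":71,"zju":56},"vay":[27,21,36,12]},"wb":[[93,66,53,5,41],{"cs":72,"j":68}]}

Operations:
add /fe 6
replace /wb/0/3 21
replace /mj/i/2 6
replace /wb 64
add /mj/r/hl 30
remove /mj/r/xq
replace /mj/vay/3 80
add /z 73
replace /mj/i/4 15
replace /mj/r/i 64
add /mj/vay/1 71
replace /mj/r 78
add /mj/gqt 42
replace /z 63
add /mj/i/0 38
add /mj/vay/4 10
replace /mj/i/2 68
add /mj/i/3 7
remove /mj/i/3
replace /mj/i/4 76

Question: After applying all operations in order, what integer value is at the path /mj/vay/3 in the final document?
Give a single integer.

Answer: 36

Derivation:
After op 1 (add /fe 6): {"fe":6,"mj":{"i":[31,86,75,6,38],"r":{"i":43,"w":2,"xq":71,"zju":56},"vay":[27,21,36,12]},"wb":[[93,66,53,5,41],{"cs":72,"j":68}]}
After op 2 (replace /wb/0/3 21): {"fe":6,"mj":{"i":[31,86,75,6,38],"r":{"i":43,"w":2,"xq":71,"zju":56},"vay":[27,21,36,12]},"wb":[[93,66,53,21,41],{"cs":72,"j":68}]}
After op 3 (replace /mj/i/2 6): {"fe":6,"mj":{"i":[31,86,6,6,38],"r":{"i":43,"w":2,"xq":71,"zju":56},"vay":[27,21,36,12]},"wb":[[93,66,53,21,41],{"cs":72,"j":68}]}
After op 4 (replace /wb 64): {"fe":6,"mj":{"i":[31,86,6,6,38],"r":{"i":43,"w":2,"xq":71,"zju":56},"vay":[27,21,36,12]},"wb":64}
After op 5 (add /mj/r/hl 30): {"fe":6,"mj":{"i":[31,86,6,6,38],"r":{"hl":30,"i":43,"w":2,"xq":71,"zju":56},"vay":[27,21,36,12]},"wb":64}
After op 6 (remove /mj/r/xq): {"fe":6,"mj":{"i":[31,86,6,6,38],"r":{"hl":30,"i":43,"w":2,"zju":56},"vay":[27,21,36,12]},"wb":64}
After op 7 (replace /mj/vay/3 80): {"fe":6,"mj":{"i":[31,86,6,6,38],"r":{"hl":30,"i":43,"w":2,"zju":56},"vay":[27,21,36,80]},"wb":64}
After op 8 (add /z 73): {"fe":6,"mj":{"i":[31,86,6,6,38],"r":{"hl":30,"i":43,"w":2,"zju":56},"vay":[27,21,36,80]},"wb":64,"z":73}
After op 9 (replace /mj/i/4 15): {"fe":6,"mj":{"i":[31,86,6,6,15],"r":{"hl":30,"i":43,"w":2,"zju":56},"vay":[27,21,36,80]},"wb":64,"z":73}
After op 10 (replace /mj/r/i 64): {"fe":6,"mj":{"i":[31,86,6,6,15],"r":{"hl":30,"i":64,"w":2,"zju":56},"vay":[27,21,36,80]},"wb":64,"z":73}
After op 11 (add /mj/vay/1 71): {"fe":6,"mj":{"i":[31,86,6,6,15],"r":{"hl":30,"i":64,"w":2,"zju":56},"vay":[27,71,21,36,80]},"wb":64,"z":73}
After op 12 (replace /mj/r 78): {"fe":6,"mj":{"i":[31,86,6,6,15],"r":78,"vay":[27,71,21,36,80]},"wb":64,"z":73}
After op 13 (add /mj/gqt 42): {"fe":6,"mj":{"gqt":42,"i":[31,86,6,6,15],"r":78,"vay":[27,71,21,36,80]},"wb":64,"z":73}
After op 14 (replace /z 63): {"fe":6,"mj":{"gqt":42,"i":[31,86,6,6,15],"r":78,"vay":[27,71,21,36,80]},"wb":64,"z":63}
After op 15 (add /mj/i/0 38): {"fe":6,"mj":{"gqt":42,"i":[38,31,86,6,6,15],"r":78,"vay":[27,71,21,36,80]},"wb":64,"z":63}
After op 16 (add /mj/vay/4 10): {"fe":6,"mj":{"gqt":42,"i":[38,31,86,6,6,15],"r":78,"vay":[27,71,21,36,10,80]},"wb":64,"z":63}
After op 17 (replace /mj/i/2 68): {"fe":6,"mj":{"gqt":42,"i":[38,31,68,6,6,15],"r":78,"vay":[27,71,21,36,10,80]},"wb":64,"z":63}
After op 18 (add /mj/i/3 7): {"fe":6,"mj":{"gqt":42,"i":[38,31,68,7,6,6,15],"r":78,"vay":[27,71,21,36,10,80]},"wb":64,"z":63}
After op 19 (remove /mj/i/3): {"fe":6,"mj":{"gqt":42,"i":[38,31,68,6,6,15],"r":78,"vay":[27,71,21,36,10,80]},"wb":64,"z":63}
After op 20 (replace /mj/i/4 76): {"fe":6,"mj":{"gqt":42,"i":[38,31,68,6,76,15],"r":78,"vay":[27,71,21,36,10,80]},"wb":64,"z":63}
Value at /mj/vay/3: 36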